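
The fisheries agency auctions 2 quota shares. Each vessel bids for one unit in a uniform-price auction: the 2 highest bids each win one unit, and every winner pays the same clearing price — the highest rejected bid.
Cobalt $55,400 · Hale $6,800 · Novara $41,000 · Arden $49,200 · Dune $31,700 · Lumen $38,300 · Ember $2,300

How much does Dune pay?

Dune pays $0

Ordering the bids: 55,400 (Cobalt), 49,200 (Arden), 41,000 (Novara), 38,300 (Lumen), …
Top 2: Cobalt, Arden.
First losing bid is Novara's $41,000, which sets the uniform price.
Dune does not win → pays $0.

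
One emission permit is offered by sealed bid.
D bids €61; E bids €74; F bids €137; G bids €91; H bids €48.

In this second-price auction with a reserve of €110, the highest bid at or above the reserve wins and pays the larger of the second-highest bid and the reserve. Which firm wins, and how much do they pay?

F pays €110

Second-price auction with a reserve of €110: the highest bid at or above the reserve wins and pays the larger of the second-highest bid and the reserve.
Bids ranked: 137 (F) > 91 (G) > 74 (E) > 61 (D) > 48 (H)
Highest eligible bid: F at €137.
Second-highest bid €91 is below the reserve €110, so the reserve binds → payment €110.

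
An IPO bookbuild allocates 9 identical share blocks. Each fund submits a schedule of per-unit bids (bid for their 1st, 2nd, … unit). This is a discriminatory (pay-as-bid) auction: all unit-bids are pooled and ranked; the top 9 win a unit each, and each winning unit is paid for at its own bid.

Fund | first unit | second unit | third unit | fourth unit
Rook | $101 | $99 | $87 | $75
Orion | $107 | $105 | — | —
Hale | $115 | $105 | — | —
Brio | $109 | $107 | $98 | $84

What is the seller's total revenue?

Pooled unit-bids ranked (top 9): 115 (Hale-1), 109 (Brio-1), 107 (Orion-1), 107 (Brio-2), 105 (Orion-2), 105 (Hale-2), 101 (Rook-1), 99 (Rook-2), 98 (Brio-3)
Next rejected bid: $87 (not a price — pay-as-bid).
Each winning unit pays its own bid.
Revenue = 115 + 109 + 107 + 107 + 105 + 105 + 101 + 99 + 98 = $946.

Total revenue: $946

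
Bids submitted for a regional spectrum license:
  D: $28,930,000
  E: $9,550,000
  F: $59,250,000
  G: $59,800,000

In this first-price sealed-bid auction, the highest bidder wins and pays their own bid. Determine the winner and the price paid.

G pays $59,800,000

Bids ranked: 59,800,000 (G) > 59,250,000 (F) > 28,930,000 (D) > 9,550,000 (E)
G is highest → pays own bid, $59,800,000.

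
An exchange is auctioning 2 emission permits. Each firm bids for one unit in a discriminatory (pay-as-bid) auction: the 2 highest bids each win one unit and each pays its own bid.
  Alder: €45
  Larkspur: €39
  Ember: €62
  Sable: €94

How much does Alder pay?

Alder pays €0

Ordering the bids: 94 (Sable), 62 (Ember), 45 (Alder), 39 (Larkspur)
Winners (2 units): Sable, Ember.
Alder does not win → €0.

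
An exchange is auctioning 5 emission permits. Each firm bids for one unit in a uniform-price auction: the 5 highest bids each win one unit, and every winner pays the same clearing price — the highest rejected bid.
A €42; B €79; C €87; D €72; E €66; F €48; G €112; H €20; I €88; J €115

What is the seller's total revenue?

Sorting: 115 (J), 112 (G), 88 (I), 87 (C), 79 (B), 72 (D), 66 (E), …
Winners (5 units): J, G, I, C, B.
First losing bid is D's €72, which sets the uniform price.
Total revenue = 5 × €72 = €360.

Total revenue: €360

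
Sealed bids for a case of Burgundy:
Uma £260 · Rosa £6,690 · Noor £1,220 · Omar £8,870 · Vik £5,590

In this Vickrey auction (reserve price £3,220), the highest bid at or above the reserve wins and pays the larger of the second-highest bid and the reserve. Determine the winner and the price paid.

Vickrey auction (reserve price £3,220): the highest bid at or above the reserve wins and pays the larger of the second-highest bid and the reserve.
Bids ranked: 8,870 (Omar) > 6,690 (Rosa) > 5,590 (Vik) > 1,220 (Noor) > 260 (Uma)
Omar has the top bid at or above the reserve (£8,870).
Second-highest bid £6,690 exceeds the reserve £3,220 → payment £6,690.

Omar pays £6,690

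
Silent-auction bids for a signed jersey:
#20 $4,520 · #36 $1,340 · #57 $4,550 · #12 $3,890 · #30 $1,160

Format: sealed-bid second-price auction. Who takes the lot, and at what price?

#57 pays $4,520

Sealed-bid second-price auction: the highest bidder wins and pays the second-highest bid.
Bids ranked: 4,550 (#57) > 4,520 (#20) > 3,890 (#12) > 1,340 (#36) > 1,160 (#30)
#57 wins with the highest bid; price is set by the runner-up at $4,520.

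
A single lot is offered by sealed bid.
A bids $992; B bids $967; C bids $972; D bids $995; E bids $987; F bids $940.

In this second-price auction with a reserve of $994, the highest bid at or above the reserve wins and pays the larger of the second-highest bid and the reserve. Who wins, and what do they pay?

D pays $994

Bids ranked: 995 (D) > 992 (A) > 987 (E) > 972 (C) > 967 (B) > 940 (F)
Highest eligible bid: D at $995.
Second-highest bid $992 is below the reserve $994, so the reserve binds → payment $994.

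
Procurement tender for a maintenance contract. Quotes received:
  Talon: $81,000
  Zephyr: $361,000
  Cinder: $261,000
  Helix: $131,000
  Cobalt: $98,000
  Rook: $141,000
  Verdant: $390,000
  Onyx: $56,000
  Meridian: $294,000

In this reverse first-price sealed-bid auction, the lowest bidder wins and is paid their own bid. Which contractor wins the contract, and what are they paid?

Reverse first-price sealed-bid auction: the lowest bidder wins and is paid their own bid.
Bids in order: 56,000 (Onyx) < 81,000 (Talon) < 98,000 (Cobalt) < 131,000 (Helix) < 141,000 (Rook) < 261,000 (Cinder) < …
Onyx is lowest → is paid own bid, $56,000.

Onyx is paid $56,000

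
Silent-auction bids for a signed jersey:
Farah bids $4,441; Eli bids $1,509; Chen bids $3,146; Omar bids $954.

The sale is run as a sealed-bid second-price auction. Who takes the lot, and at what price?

Farah pays $3,146

Bids in order: 4,441 (Farah) > 3,146 (Chen) > 1,509 (Eli) > 954 (Omar)
Second-price: Farah pays Chen's bid of $3,146.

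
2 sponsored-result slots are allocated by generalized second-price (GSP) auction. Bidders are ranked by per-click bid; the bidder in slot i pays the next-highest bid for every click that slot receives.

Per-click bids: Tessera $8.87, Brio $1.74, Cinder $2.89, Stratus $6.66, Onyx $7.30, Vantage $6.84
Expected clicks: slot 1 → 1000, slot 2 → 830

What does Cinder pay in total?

Cinder pays $0.00

Sorting advertisers: $8.87 (Tessera) > $7.30 (Onyx) > $6.84 (Vantage) > …
Cinder ranks below slot 2 → no slot, pays nothing.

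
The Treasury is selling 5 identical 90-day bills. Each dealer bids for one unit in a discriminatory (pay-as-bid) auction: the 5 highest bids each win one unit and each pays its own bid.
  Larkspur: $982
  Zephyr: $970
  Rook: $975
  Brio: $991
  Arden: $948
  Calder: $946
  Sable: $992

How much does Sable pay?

Bids ranked high→low: 992 (Sable), 991 (Brio), 982 (Larkspur), 975 (Rook), 970 (Zephyr), 948 (Arden), 946 (Calder)
The 5 highest are Sable, Brio, Larkspur, Rook, Zephyr.
Sable wins → own bid $992.

Sable pays $992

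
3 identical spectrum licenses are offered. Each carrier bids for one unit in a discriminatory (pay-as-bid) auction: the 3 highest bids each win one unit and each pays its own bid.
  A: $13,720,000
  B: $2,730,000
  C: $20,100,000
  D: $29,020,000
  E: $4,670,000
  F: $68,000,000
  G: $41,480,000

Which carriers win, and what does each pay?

Bids ranked high→low: 68,000,000 (F), 41,480,000 (G), 29,020,000 (D), 20,100,000 (C), 13,720,000 (A), …
Top 3: F, G, D.
Each winner pays its own bid: F $68,000,000, G $41,480,000, D $29,020,000.

F $68,000,000, G $41,480,000, D $29,020,000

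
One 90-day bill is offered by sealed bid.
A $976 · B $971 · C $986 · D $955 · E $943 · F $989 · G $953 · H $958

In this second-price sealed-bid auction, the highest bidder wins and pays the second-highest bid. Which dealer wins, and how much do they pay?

F pays $986

Bids in order: 989 (F) > 986 (C) > 976 (A) > 971 (B) > 958 (H) > 955 (D) > …
F wins with the highest bid; price is set by the runner-up at $986.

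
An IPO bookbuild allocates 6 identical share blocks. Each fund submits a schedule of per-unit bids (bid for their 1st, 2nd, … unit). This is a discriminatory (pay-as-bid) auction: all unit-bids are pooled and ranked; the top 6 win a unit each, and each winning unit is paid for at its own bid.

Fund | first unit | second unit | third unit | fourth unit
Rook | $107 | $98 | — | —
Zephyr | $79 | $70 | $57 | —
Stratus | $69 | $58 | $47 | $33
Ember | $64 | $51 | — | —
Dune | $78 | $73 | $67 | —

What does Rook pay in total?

Pooled unit-bids ranked (top 6): 107 (Rook-1), 98 (Rook-2), 79 (Zephyr-1), 78 (Dune-1), 73 (Dune-2), 70 (Zephyr-2)
Next rejected bid: $69 (not a price — pay-as-bid).
Rook's winning unit-bids: 107 + 98 = $205.

Rook pays $205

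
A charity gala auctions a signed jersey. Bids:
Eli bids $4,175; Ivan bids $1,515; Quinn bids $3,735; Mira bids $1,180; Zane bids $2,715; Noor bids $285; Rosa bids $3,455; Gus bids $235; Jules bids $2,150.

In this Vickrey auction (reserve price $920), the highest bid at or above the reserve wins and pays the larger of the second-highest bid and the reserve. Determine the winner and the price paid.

Eli pays $3,735

Bids ranked: 4,175 (Eli) > 3,735 (Quinn) > 3,455 (Rosa) > 2,715 (Zane) > 2,150 (Jules) > 1,515 (Ivan) > …
Eli has the top bid at or above the reserve ($4,175).
Second-highest bid $3,735 exceeds the reserve $920 → payment $3,735.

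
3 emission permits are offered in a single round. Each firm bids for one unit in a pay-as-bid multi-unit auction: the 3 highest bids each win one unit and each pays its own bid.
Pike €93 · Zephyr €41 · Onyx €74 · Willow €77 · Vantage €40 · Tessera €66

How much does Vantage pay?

Vantage pays €0

Ordering the bids: 93 (Pike), 77 (Willow), 74 (Onyx), 66 (Tessera), 41 (Zephyr), …
Top 3: Pike, Willow, Onyx.
Vantage does not win → €0.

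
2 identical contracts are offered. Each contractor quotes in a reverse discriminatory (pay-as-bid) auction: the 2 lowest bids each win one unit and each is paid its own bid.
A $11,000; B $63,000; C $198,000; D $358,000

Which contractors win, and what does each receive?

Sorting: 11,000 (A), 63,000 (B), 198,000 (C), 358,000 (D)
Winners (2 units): A, B.
Each winner is paid its own bid: A $11,000, B $63,000.

A $11,000, B $63,000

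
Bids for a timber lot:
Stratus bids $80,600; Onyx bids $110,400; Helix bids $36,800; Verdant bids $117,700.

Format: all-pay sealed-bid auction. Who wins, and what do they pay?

Verdant pays $117,700

Rule: the highest bidder wins the item, but every bidder pays their own bid.
Sorting bids: 117,700 (Verdant) > 110,400 (Onyx) > 80,600 (Stratus) > 36,800 (Helix)
Verdant is highest and takes the item; every bidder forfeits their bid.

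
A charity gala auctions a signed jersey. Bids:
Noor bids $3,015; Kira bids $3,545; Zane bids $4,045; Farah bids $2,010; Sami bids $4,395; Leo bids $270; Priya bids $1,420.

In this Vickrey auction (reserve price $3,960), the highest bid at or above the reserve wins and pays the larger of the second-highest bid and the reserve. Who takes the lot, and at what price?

Bids ranked: 4,395 (Sami) > 4,045 (Zane) > 3,545 (Kira) > 3,015 (Noor) > 2,010 (Farah) > 1,420 (Priya) > …
Highest eligible bid: Sami at $4,395.
max(second-highest $4,045, reserve $3,960) = $4,045; the reserve does not bind.

Sami pays $4,045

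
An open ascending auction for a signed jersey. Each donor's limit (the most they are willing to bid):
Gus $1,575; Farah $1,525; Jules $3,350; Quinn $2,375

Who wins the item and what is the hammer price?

Open ascending-bid auction: the price rises until one bidder remains; the winner pays the price at which the last rival dropped out.
Limits in order: 3,350 (Jules) > 2,375 (Quinn) > 1,575 (Gus) > 1,525 (Farah)
Once the price passes $2,375, only Jules is left; the hammer falls at Quinn's limit of $2,375.

Jules wins at $2,375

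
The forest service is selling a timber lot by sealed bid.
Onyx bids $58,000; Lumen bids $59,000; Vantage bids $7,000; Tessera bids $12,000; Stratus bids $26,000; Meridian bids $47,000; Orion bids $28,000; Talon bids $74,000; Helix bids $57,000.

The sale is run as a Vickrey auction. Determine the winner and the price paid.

Talon pays $59,000

Sorting bids: 74,000 (Talon) > 59,000 (Lumen) > 58,000 (Onyx) > 57,000 (Helix) > 47,000 (Meridian) > 28,000 (Orion) > …
Second-price: Talon pays Lumen's bid of $59,000.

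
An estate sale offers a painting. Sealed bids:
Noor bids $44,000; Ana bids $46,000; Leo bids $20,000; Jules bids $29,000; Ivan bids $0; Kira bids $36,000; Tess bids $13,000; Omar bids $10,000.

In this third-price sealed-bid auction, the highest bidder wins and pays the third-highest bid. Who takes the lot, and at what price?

Ana pays $36,000

Rule: the highest bidder wins and pays the third-highest bid.
Bids in order: 46,000 (Ana) > 44,000 (Noor) > 36,000 (Kira) > 29,000 (Jules) > 20,000 (Leo) > 13,000 (Tess) > …
Ana is highest; pays the third-highest bid, $36,000.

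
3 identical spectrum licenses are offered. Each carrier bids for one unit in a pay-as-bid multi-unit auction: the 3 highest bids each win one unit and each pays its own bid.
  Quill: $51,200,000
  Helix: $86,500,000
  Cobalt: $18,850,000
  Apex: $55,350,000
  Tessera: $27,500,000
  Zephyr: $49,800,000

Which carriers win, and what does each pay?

Sorting: 86,500,000 (Helix), 55,350,000 (Apex), 51,200,000 (Quill), 49,800,000 (Zephyr), 27,500,000 (Tessera), …
The 3 highest are Helix, Apex, Quill.
Each winner pays its own bid: Helix $86,500,000, Apex $55,350,000, Quill $51,200,000.

Helix $86,500,000, Apex $55,350,000, Quill $51,200,000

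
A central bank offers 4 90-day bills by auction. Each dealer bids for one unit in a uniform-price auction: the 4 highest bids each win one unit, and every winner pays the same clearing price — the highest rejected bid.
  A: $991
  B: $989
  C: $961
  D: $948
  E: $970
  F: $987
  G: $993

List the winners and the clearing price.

Sorting: 993 (G), 991 (A), 989 (B), 987 (F), 970 (E), 961 (C), …
Winners (4 units): G, A, B, F.
Highest unsuccessful bid: $970 → clearing price.

G, A, B, F; each pays $970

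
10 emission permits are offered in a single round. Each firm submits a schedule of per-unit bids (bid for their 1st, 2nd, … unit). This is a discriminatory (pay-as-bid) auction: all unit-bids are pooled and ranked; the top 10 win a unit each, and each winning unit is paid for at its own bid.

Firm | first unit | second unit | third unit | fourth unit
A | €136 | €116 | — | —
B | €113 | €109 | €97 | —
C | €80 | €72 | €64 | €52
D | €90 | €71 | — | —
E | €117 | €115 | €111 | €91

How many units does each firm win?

A 2, B 3, D 1, E 4

All unit-bids, highest first — top 10: 136 (A-1), 117 (E-1), 116 (A-2), 115 (E-2), 113 (B-1), 111 (E-3), 109 (B-2), 97 (B-3), 91 (E-4), 90 (D-1)
Next rejected bid: €80 (not a price — pay-as-bid).
Allocation: A 2, B 3, D 1, E 4.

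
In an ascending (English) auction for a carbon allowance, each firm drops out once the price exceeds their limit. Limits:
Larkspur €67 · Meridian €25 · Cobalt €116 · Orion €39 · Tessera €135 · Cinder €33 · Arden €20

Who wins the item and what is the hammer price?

Tessera wins at €116

Sorting limits: 135 (Tessera) > 116 (Cobalt) > 67 (Larkspur) > 39 (Orion) > 33 (Cinder) > 25 (Meridian) > …
Once the price passes €116, only Tessera is left; the hammer falls at Cobalt's limit of €116.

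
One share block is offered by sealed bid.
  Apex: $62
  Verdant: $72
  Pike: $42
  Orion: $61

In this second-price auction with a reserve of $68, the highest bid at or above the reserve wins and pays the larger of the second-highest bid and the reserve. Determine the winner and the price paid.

Verdant pays $68

Rule: the highest bid at or above the reserve wins and pays the larger of the second-highest bid and the reserve.
Bids in order: 72 (Verdant) > 62 (Apex) > 61 (Orion) > 42 (Pike)
Highest eligible bid: Verdant at $72.
max(second-highest $62, reserve $68) = $68.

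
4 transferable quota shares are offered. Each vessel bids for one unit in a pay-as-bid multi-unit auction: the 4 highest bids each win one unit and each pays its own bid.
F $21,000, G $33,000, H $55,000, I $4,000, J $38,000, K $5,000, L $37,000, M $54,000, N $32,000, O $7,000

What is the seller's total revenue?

Total revenue: $184,000

Bids ranked high→low: 55,000 (H), 54,000 (M), 38,000 (J), 37,000 (L), 33,000 (G), 32,000 (N), …
Winners (4 units): H, M, J, L.
Total revenue = 55,000 + 54,000 + 38,000 + 37,000 = $184,000.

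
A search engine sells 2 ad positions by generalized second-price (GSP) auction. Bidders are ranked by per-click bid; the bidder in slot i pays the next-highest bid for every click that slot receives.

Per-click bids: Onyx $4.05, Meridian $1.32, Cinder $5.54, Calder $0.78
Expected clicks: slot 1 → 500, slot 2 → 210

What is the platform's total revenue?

Per-click bids in order: $5.54 (Cinder) > $4.05 (Onyx) > $1.32 (Meridian) > …
Slot 1: Cinder pays $4.05 × 500 = $2025.00
Slot 2: Onyx pays $1.32 × 210 = $277.20
Total = $2302.20

Total revenue: $2302.20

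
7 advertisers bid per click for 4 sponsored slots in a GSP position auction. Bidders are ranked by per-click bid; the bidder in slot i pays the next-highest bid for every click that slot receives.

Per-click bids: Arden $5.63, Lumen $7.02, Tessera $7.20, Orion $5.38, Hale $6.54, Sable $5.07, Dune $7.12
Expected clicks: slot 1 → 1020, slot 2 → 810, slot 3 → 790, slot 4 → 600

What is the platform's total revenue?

Total revenue: $21493.20

Ranked by bid: $7.20 (Tessera) > $7.12 (Dune) > $7.02 (Lumen) > $6.54 (Hale) > $5.63 (Arden) > …
Slot 1: Tessera pays $7.12 × 1020 = $7262.40
Slot 2: Dune pays $7.02 × 810 = $5686.20
Slot 3: Lumen pays $6.54 × 790 = $5166.60
Slot 4: Hale pays $5.63 × 600 = $3378.00
Total = $21493.20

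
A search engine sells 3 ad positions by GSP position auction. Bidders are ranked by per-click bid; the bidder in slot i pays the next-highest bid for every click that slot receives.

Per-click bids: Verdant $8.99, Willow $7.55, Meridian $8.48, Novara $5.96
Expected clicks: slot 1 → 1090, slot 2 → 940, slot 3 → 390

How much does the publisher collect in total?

Total revenue: $18664.60

Ranked by bid: $8.99 (Verdant) > $8.48 (Meridian) > $7.55 (Willow) > $5.96 (Novara)
Slot 1: Verdant pays $8.48 × 1090 = $9243.20
Slot 2: Meridian pays $7.55 × 940 = $7097.00
Slot 3: Willow pays $5.96 × 390 = $2324.40
Total = $18664.60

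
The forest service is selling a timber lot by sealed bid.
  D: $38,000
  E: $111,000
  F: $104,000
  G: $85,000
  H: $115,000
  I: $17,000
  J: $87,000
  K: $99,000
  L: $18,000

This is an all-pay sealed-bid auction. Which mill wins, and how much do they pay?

Sorting bids: 115,000 (H) > 111,000 (E) > 104,000 (F) > 99,000 (K) > 87,000 (J) > 85,000 (G) > …
H is highest and takes the item; every bidder forfeits their bid.

H pays $115,000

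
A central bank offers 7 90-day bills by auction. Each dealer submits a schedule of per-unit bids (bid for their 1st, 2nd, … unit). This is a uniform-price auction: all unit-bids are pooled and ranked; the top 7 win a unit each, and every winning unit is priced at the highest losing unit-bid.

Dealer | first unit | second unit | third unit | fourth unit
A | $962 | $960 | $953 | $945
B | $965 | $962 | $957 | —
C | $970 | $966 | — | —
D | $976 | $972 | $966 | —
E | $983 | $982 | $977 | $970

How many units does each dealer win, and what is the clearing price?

C 1, D 2, E 4; clearing price $966

Pooled unit-bids ranked (top 7): 983 (E-1), 982 (E-2), 977 (E-3), 976 (D-1), 972 (D-2), 970 (C-1), 970 (E-4)
Highest rejected unit-bid = $966.
Allocation: C 1, D 2, E 4.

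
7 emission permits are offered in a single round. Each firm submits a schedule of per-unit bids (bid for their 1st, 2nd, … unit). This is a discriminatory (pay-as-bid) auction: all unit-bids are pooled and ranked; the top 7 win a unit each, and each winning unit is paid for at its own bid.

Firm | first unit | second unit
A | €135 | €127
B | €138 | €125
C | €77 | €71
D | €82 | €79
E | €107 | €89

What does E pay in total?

Pooled unit-bids ranked (top 7): 138 (B-1), 135 (A-1), 127 (A-2), 125 (B-2), 107 (E-1), 89 (E-2), 82 (D-1)
Next rejected bid: €79 (not a price — pay-as-bid).
E's winning unit-bids: 107 + 89 = €196.

E pays €196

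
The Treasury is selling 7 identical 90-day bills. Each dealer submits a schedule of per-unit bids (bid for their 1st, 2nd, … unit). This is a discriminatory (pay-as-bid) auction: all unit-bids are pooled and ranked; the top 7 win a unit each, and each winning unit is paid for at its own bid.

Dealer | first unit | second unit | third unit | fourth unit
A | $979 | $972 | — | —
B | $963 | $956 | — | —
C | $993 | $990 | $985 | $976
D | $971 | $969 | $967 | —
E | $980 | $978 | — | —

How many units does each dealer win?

A 1, C 4, E 2

Merging the schedules and taking the best 7: 993 (C-1), 990 (C-2), 985 (C-3), 980 (E-1), 979 (A-1), 978 (E-2), 976 (C-4)
Next rejected bid: $972 (not a price — pay-as-bid).
Allocation: A 1, C 4, E 2.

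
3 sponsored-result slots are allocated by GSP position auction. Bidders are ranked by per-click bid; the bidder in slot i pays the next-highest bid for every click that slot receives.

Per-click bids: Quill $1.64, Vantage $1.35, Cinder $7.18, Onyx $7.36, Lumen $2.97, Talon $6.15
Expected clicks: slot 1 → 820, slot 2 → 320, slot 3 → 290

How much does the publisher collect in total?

Total revenue: $8716.90

Ranked by bid: $7.36 (Onyx) > $7.18 (Cinder) > $6.15 (Talon) > $2.97 (Lumen) > …
Slot 1: Onyx pays $7.18 × 820 = $5887.60
Slot 2: Cinder pays $6.15 × 320 = $1968.00
Slot 3: Talon pays $2.97 × 290 = $861.30
Total = $8716.90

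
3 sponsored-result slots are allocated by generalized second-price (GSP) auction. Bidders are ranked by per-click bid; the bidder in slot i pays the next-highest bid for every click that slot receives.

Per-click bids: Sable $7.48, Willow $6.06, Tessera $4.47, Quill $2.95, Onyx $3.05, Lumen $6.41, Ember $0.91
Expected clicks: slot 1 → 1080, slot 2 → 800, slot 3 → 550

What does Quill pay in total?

Quill pays $0.00

Ranked by bid: $7.48 (Sable) > $6.41 (Lumen) > $6.06 (Willow) > $4.47 (Tessera) > …
Quill ranks below slot 3 → no slot, pays nothing.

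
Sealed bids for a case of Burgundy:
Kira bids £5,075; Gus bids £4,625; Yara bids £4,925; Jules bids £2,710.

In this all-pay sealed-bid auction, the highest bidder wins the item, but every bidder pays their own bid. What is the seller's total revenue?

Rule: the highest bidder wins the item, but every bidder pays their own bid.
Bids in order: 5,075 (Kira) > 4,925 (Yara) > 4,625 (Gus) > 2,710 (Jules)
Kira wins with the top bid; all bids are sunk regardless.
Every bidder forfeits their bid regardless of winning.
Revenue = 5,075 + 4,625 + 4,925 + 2,710 = £17,335.

Total revenue: £17,335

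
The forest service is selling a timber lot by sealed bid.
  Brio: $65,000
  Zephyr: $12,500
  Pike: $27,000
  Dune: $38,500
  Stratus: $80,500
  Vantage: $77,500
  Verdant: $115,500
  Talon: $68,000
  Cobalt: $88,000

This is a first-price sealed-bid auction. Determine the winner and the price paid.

Verdant pays $115,500

Rule: the highest bidder wins and pays their own bid.
Sorting bids: 115,500 (Verdant) > 88,000 (Cobalt) > 80,500 (Stratus) > 77,500 (Vantage) > 68,000 (Talon) > 65,000 (Brio) > …
Verdant is highest → pays own bid, $115,500.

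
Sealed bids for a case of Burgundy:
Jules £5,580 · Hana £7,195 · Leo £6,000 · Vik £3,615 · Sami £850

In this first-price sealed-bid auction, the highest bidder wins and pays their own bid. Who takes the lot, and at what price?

Bids ranked: 7,195 (Hana) > 6,000 (Leo) > 5,580 (Jules) > 3,615 (Vik) > 850 (Sami)
Hana is highest → pays own bid, £7,195.

Hana pays £7,195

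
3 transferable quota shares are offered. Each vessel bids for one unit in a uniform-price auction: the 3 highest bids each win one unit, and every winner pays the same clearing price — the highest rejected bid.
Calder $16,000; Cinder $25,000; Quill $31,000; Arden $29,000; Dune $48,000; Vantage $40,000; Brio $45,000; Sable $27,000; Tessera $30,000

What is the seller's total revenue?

Sorting: 48,000 (Dune), 45,000 (Brio), 40,000 (Vantage), 31,000 (Quill), 30,000 (Tessera), …
Top 3: Dune, Brio, Vantage.
Highest unsuccessful bid: $31,000 → clearing price.
Total revenue = 3 × $31,000 = $93,000.

Total revenue: $93,000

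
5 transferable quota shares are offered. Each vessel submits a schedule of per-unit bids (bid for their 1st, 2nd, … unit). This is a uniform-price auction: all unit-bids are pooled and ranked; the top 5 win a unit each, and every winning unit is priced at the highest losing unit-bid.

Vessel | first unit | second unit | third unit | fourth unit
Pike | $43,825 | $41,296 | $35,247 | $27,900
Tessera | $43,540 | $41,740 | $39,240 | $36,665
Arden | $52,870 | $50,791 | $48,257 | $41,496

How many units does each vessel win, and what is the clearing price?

Pooled unit-bids ranked (top 5): 52,870 (Arden-1), 50,791 (Arden-2), 48,257 (Arden-3), 43,825 (Pike-1), 43,540 (Tessera-1)
The (k+1)-th unit-bid is $41,740.
Allocation: Arden 3, Pike 1, Tessera 1.

Arden 3, Pike 1, Tessera 1; clearing price $41,740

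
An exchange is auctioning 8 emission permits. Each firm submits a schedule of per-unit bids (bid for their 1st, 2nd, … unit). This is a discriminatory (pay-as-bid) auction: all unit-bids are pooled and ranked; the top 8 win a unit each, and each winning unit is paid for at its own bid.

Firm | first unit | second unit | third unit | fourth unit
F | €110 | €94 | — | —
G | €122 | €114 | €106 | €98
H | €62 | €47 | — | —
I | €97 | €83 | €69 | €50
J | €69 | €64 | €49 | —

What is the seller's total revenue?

All unit-bids, highest first — top 8: 122 (G-1), 114 (G-2), 110 (F-1), 106 (G-3), 98 (G-4), 97 (I-1), 94 (F-2), 83 (I-2)
Next rejected bid: €69 (not a price — pay-as-bid).
Each winning unit pays its own bid.
Revenue = 122 + 114 + 110 + 106 + 98 + 97 + 94 + 83 = €824.

Total revenue: €824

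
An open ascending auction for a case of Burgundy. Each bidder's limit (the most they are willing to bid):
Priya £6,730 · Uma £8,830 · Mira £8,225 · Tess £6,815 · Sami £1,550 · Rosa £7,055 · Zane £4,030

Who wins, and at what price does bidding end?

Open ascending-bid auction: the price rises until one bidder remains; the winner pays the price at which the last rival dropped out.
Sorting limits: 8,830 (Uma) > 8,225 (Mira) > 7,055 (Rosa) > 6,815 (Tess) > 6,730 (Priya) > 4,030 (Zane) > …
Once the price passes £8,225, only Uma is left; the hammer falls at Mira's limit of £8,225.

Uma wins at £8,225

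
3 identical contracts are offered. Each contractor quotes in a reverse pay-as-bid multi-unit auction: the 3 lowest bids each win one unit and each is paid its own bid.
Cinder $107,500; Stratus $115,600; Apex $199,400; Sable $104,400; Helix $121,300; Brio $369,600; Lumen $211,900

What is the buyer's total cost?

Sorting: 104,400 (Sable), 107,500 (Cinder), 115,600 (Stratus), 121,300 (Helix), 199,400 (Apex), …
The 3 lowest are Sable, Cinder, Stratus.
Total cost = 104,400 + 107,500 + 115,600 = $327,500.

Total cost: $327,500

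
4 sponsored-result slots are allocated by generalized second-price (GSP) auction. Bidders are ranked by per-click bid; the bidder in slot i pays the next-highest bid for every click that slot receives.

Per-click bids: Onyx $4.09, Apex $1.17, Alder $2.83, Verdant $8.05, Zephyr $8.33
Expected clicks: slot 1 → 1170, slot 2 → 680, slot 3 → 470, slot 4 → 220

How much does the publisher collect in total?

Total revenue: $13787.20

Per-click bids in order: $8.33 (Zephyr) > $8.05 (Verdant) > $4.09 (Onyx) > $2.83 (Alder) > $1.17 (Apex)
Slot 1: Zephyr pays $8.05 × 1170 = $9418.50
Slot 2: Verdant pays $4.09 × 680 = $2781.20
Slot 3: Onyx pays $2.83 × 470 = $1330.10
Slot 4: Alder pays $1.17 × 220 = $257.40
Total = $13787.20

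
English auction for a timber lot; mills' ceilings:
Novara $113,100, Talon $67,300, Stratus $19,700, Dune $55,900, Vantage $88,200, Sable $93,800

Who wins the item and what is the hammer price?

Limits ranked: 113,100 (Novara) > 93,800 (Sable) > 88,200 (Vantage) > 67,300 (Talon) > 55,900 (Dune) > 19,700 (Stratus)
Bidding ends when Sable exits at $93,800; Novara takes it.

Novara wins at $93,800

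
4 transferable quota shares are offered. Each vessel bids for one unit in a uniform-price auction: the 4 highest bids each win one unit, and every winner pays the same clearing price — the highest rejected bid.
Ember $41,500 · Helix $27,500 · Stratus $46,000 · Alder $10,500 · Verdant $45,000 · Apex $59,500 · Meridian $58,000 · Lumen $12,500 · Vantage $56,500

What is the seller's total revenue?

Ordering the bids: 59,500 (Apex), 58,000 (Meridian), 56,500 (Vantage), 46,000 (Stratus), 45,000 (Verdant), 41,500 (Ember), …
Top 4: Apex, Meridian, Vantage, Stratus.
Highest unsuccessful bid: $45,000 → clearing price.
Total revenue = 4 × $45,000 = $180,000.

Total revenue: $180,000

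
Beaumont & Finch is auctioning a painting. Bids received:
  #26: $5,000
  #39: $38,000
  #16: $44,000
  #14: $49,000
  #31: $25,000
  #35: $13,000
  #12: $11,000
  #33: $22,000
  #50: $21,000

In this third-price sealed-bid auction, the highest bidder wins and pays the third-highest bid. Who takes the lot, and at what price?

Bids ranked: 49,000 (#14) > 44,000 (#16) > 38,000 (#39) > 25,000 (#31) > 22,000 (#33) > 21,000 (#50) > …
#14 wins; payment is bid #3 in the ranking = $38,000.

#14 pays $38,000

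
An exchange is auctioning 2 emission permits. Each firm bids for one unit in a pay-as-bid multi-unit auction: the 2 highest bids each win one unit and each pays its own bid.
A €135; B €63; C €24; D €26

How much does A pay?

A pays €135

Bids ranked high→low: 135 (A), 63 (B), 26 (D), 24 (C)
The 2 highest are A, B.
A wins → own bid €135.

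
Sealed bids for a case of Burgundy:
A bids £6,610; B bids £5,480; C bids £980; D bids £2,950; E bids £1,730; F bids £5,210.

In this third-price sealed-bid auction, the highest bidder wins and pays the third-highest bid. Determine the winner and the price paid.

Sorting bids: 6,610 (A) > 5,480 (B) > 5,210 (F) > 2,950 (D) > 1,730 (E) > 980 (C)
A wins; payment is bid #3 in the ranking = £5,210.

A pays £5,210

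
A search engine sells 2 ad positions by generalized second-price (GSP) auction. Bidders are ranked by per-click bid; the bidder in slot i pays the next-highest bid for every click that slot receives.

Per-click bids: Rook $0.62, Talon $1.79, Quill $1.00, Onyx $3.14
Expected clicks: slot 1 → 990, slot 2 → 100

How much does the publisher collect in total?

Sorting advertisers: $3.14 (Onyx) > $1.79 (Talon) > $1.00 (Quill) > …
Slot 1: Onyx pays $1.79 × 990 = $1772.10
Slot 2: Talon pays $1.00 × 100 = $100.00
Total = $1872.10

Total revenue: $1872.10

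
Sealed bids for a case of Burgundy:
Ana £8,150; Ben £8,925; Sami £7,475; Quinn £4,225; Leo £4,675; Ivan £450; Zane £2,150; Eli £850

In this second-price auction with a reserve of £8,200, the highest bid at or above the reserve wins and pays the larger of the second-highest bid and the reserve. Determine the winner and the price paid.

Ben pays £8,200

Bids ranked: 8,925 (Ben) > 8,150 (Ana) > 7,475 (Sami) > 4,675 (Leo) > 4,225 (Quinn) > 2,150 (Zane) > …
Highest eligible bid: Ben at £8,925.
Second-highest bid £8,150 is below the reserve £8,200, so the reserve binds → payment £8,200.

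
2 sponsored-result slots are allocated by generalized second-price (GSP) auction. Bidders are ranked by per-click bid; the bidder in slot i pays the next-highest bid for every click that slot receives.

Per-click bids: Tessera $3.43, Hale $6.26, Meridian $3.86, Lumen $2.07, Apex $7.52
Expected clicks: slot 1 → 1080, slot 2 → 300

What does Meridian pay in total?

Per-click bids in order: $7.52 (Apex) > $6.26 (Hale) > $3.86 (Meridian) > …
Meridian ranks below slot 2 → no slot, pays nothing.

Meridian pays $0.00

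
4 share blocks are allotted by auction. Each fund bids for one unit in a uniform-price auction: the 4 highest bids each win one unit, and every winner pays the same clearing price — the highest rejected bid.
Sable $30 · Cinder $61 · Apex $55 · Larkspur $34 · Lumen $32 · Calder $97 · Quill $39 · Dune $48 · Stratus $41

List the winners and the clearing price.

Ordering the bids: 97 (Calder), 61 (Cinder), 55 (Apex), 48 (Dune), 41 (Stratus), 39 (Quill), …
Top 4: Calder, Cinder, Apex, Dune.
Clearing price = highest rejected bid = $41.

Calder, Cinder, Apex, Dune; each pays $41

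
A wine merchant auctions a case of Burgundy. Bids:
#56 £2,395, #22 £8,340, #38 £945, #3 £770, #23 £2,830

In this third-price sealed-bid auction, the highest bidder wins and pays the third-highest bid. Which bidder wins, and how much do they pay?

#22 pays £2,395

Bids ranked: 8,340 (#22) > 2,830 (#23) > 2,395 (#56) > 945 (#38) > 770 (#3)
#22 is highest; pays the third-highest bid, £2,395.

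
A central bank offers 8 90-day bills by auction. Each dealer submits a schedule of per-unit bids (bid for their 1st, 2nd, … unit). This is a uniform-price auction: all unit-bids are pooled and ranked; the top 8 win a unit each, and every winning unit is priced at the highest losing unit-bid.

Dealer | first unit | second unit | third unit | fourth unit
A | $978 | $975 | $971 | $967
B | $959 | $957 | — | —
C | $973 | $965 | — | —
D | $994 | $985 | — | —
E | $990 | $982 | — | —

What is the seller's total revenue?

Total revenue: $7,736

Pooled unit-bids ranked (top 8): 994 (D-1), 990 (E-1), 985 (D-2), 982 (E-2), 978 (A-1), 975 (A-2), 973 (C-1), 971 (A-3)
First bid not allocated: $967.
Allocation: A 3, C 1, D 2, E 2. Every unit priced at $967.
Revenue = 8 × 967 = $7,736.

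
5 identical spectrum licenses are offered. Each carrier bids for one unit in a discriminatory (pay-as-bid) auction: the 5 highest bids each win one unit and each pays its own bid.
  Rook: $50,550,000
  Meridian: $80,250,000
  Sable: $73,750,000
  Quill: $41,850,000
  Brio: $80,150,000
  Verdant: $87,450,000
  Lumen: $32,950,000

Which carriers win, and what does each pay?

Sorting: 87,450,000 (Verdant), 80,250,000 (Meridian), 80,150,000 (Brio), 73,750,000 (Sable), 50,550,000 (Rook), 41,850,000 (Quill), 32,950,000 (Lumen)
Top 5: Verdant, Meridian, Brio, Sable, Rook.
Each winner pays its own bid: Verdant $87,450,000, Meridian $80,250,000, Brio $80,150,000, Sable $73,750,000, Rook $50,550,000.

Verdant $87,450,000, Meridian $80,250,000, Brio $80,150,000, Sable $73,750,000, Rook $50,550,000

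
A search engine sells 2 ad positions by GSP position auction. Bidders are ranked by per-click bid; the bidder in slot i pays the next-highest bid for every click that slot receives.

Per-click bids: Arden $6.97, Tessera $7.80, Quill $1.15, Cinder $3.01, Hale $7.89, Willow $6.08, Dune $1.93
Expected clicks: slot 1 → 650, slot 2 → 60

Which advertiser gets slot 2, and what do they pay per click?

Ranked by bid: $7.89 (Hale) > $7.80 (Tessera) > $6.97 (Arden) > …
Slot 2 goes to the second-ranked bidder, Tessera, who pays the next bid down: $6.97/click.

Tessera; $6.97 per click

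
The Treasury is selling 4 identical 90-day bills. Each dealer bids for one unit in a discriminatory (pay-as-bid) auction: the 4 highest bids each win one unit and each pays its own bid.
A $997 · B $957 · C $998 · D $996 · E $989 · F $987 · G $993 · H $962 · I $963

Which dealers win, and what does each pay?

Sorting: 998 (C), 997 (A), 996 (D), 993 (G), 989 (E), 987 (F), …
Top 4: C, A, D, G.
Each winner pays its own bid: C $998, A $997, D $996, G $993.

C $998, A $997, D $996, G $993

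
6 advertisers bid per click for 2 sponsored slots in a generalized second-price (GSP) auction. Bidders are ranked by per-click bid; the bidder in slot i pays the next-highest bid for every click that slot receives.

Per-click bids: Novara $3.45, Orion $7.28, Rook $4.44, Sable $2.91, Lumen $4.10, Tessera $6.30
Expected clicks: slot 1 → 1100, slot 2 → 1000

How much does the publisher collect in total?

Total revenue: $11370.00

Sorting advertisers: $7.28 (Orion) > $6.30 (Tessera) > $4.44 (Rook) > …
Slot 1: Orion pays $6.30 × 1100 = $6930.00
Slot 2: Tessera pays $4.44 × 1000 = $4440.00
Total = $11370.00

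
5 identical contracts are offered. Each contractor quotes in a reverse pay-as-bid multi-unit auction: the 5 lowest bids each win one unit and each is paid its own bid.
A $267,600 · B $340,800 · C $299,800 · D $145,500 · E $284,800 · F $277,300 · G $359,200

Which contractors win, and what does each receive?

Ordering the bids: 145,500 (D), 267,600 (A), 277,300 (F), 284,800 (E), 299,800 (C), 340,800 (B), 359,200 (G)
Lowest 5: D, A, F, E, C.
Each winner is paid its own bid: D $145,500, A $267,600, F $277,300, E $284,800, C $299,800.

D $145,500, A $267,600, F $277,300, E $284,800, C $299,800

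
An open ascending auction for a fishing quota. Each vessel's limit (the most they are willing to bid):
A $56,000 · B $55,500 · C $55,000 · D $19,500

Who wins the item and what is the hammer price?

A wins at $55,500

Limits ranked: 56,000 (A) > 55,500 (B) > 55,000 (C) > 19,500 (D)
B is the last rival to drop out, at $55,500; A remains and wins at that price.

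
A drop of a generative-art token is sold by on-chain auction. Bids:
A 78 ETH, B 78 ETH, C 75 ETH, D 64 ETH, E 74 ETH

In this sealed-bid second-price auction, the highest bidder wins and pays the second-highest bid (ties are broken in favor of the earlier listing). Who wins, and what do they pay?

Rule: the highest bidder wins and pays the second-highest bid.
Bids in order: 78 (A) > 78 (B) > 75 (C) > 74 (E) > 64 (D)
A and B tie at 78 ETH; tie-break gives it to A.
A wins with the highest bid; price is set by the runner-up at 78 ETH.

A pays 78 ETH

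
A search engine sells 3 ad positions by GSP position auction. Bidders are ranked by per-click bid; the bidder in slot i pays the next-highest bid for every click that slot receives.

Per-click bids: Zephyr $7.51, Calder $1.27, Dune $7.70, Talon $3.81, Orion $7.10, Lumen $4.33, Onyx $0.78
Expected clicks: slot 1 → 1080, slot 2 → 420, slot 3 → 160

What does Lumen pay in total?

Lumen pays $0.00

Sorting advertisers: $7.70 (Dune) > $7.51 (Zephyr) > $7.10 (Orion) > $4.33 (Lumen) > …
Lumen ranks below slot 3 → no slot, pays nothing.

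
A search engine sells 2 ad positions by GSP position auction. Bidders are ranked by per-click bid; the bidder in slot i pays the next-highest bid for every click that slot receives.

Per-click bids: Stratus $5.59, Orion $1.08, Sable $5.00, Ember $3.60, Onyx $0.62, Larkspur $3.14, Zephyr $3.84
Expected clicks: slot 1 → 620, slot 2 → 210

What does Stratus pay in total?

Ranked by bid: $5.59 (Stratus) > $5.00 (Sable) > $3.84 (Zephyr) > …
Stratus holds slot 1 → pays next bid $5.00 × 620 clicks = $3100.00.

Stratus pays $3100.00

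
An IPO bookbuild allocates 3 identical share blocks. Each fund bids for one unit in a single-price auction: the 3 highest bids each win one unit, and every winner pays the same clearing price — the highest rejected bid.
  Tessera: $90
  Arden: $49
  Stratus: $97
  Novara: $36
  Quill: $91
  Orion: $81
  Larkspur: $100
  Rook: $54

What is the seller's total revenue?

Total revenue: $270

Ordering the bids: 100 (Larkspur), 97 (Stratus), 91 (Quill), 90 (Tessera), 81 (Orion), …
Winners (3 units): Larkspur, Stratus, Quill.
First losing bid is Tessera's $90, which sets the uniform price.
Total revenue = 3 × $90 = $270.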